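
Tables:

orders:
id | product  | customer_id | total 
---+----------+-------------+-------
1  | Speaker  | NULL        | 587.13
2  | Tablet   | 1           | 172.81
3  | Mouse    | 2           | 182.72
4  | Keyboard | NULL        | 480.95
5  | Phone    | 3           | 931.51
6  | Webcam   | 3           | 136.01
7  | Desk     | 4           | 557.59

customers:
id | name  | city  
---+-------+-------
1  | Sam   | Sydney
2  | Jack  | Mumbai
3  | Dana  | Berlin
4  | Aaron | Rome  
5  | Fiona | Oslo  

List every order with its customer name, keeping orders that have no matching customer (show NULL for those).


LEFT JOIN keeps every row from orders (the left table); where customer_id has no match in customers, the customer columns become NULL. Walk through each order:
  - order 1 (Speaker): customer_id=NULL, no match -> kept with NULL
  - order 2 (Tablet): customer_id=1 -> matches Sam
  - order 3 (Mouse): customer_id=2 -> matches Jack
  - order 4 (Keyboard): customer_id=NULL, no match -> kept with NULL
  - order 5 (Phone): customer_id=3 -> matches Dana
  - order 6 (Webcam): customer_id=3 -> matches Dana
  - order 7 (Desk): customer_id=4 -> matches Aaron
All 7 rows appear; 2 have NULL customer.

SQL:
SELECT a.product, b.name AS customer
FROM orders a
LEFT JOIN customers b ON a.customer_id = b.id

Result:
product  | customer
---------+---------
Speaker  | NULL    
Tablet   | Sam     
Mouse    | Jack    
Keyboard | NULL    
Phone    | Dana    
Webcam   | Dana    
Desk     | Aaron   


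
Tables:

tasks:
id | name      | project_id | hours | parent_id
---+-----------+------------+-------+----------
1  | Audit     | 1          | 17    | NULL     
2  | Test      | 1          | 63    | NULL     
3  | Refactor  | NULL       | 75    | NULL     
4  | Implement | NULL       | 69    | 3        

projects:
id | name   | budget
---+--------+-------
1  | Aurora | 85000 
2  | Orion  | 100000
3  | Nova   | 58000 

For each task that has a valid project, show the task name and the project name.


INNER JOIN keeps only tasks rows whose project_id matches an id in projects. Walk through each task:
  - task 1 (Audit): project_id=1 -> matches Aurora
  - task 2 (Test): project_id=1 -> matches Aurora
  - task 3 (Refactor): project_id=NULL, no match -> dropped
  - task 4 (Implement): project_id=NULL, no match -> dropped
So 2 of 4 rows are dropped.

SQL:
SELECT a.name, b.name AS project
FROM tasks a
INNER JOIN projects b ON a.project_id = b.id

Result:
name  | project
------+--------
Audit | Aurora 
Test  | Aurora 


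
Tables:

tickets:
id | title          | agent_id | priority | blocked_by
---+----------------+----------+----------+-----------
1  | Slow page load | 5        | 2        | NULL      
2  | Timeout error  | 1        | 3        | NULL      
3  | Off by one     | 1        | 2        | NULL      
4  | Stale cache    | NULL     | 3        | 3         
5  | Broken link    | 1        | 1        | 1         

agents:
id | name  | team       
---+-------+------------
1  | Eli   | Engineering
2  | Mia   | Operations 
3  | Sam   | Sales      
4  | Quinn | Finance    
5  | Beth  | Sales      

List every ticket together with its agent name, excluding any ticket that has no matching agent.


INNER JOIN keeps only tickets rows whose agent_id matches an id in agents. Walk through each ticket:
  - ticket 1 (Slow page load): agent_id=5 -> matches Beth
  - ticket 2 (Timeout error): agent_id=1 -> matches Eli
  - ticket 3 (Off by one): agent_id=1 -> matches Eli
  - ticket 4 (Stale cache): agent_id=NULL, no match -> dropped
  - ticket 5 (Broken link): agent_id=1 -> matches Eli
So 1 of 5 rows is dropped.

SQL:
SELECT a.title, b.name AS agent
FROM tickets a
INNER JOIN agents b ON a.agent_id = b.id

Result:
title          | agent
---------------+------
Slow page load | Beth 
Timeout error  | Eli  
Off by one     | Eli  
Broken link    | Eli  


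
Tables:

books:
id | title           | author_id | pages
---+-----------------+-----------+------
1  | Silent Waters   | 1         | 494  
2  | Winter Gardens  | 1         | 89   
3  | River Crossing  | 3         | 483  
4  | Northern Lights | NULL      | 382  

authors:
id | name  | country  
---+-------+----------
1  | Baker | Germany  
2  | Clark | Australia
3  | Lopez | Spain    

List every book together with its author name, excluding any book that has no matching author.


INNER JOIN keeps only books rows whose author_id matches an id in authors. Walk through each book:
  - book 1 (Silent Waters): author_id=1 -> matches Baker
  - book 2 (Winter Gardens): author_id=1 -> matches Baker
  - book 3 (River Crossing): author_id=3 -> matches Lopez
  - book 4 (Northern Lights): author_id=NULL, no match -> dropped
So 1 of 4 rows is dropped.

SQL:
SELECT a.title, b.name AS author
FROM books a
INNER JOIN authors b ON a.author_id = b.id

Result:
title          | author
---------------+-------
Silent Waters  | Baker 
Winter Gardens | Baker 
River Crossing | Lopez 


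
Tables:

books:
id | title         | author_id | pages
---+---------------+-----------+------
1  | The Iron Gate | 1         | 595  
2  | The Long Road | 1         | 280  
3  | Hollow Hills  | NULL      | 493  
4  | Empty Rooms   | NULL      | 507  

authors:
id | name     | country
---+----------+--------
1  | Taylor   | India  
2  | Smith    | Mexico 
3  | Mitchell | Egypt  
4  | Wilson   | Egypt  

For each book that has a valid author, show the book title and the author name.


INNER JOIN keeps only books rows whose author_id matches an id in authors. Walk through each book:
  - book 1 (The Iron Gate): author_id=1 -> matches Taylor
  - book 2 (The Long Road): author_id=1 -> matches Taylor
  - book 3 (Hollow Hills): author_id=NULL, no match -> dropped
  - book 4 (Empty Rooms): author_id=NULL, no match -> dropped
So 2 of 4 rows are dropped.

SQL:
SELECT a.title, b.name AS author
FROM books a
INNER JOIN authors b ON a.author_id = b.id

Result:
title         | author
--------------+-------
The Iron Gate | Taylor
The Long Road | Taylor


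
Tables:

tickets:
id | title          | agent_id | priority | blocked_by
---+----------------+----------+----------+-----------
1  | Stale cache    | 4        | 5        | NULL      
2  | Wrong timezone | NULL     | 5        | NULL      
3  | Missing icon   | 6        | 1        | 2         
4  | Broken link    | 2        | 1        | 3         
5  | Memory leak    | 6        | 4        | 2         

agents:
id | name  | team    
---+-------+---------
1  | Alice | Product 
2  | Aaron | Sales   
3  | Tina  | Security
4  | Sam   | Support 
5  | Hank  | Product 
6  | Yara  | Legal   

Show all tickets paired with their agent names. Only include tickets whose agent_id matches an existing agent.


INNER JOIN keeps only tickets rows whose agent_id matches an id in agents. Walk through each ticket:
  - ticket 1 (Stale cache): agent_id=4 -> matches Sam
  - ticket 2 (Wrong timezone): agent_id=NULL, no match -> dropped
  - ticket 3 (Missing icon): agent_id=6 -> matches Yara
  - ticket 4 (Broken link): agent_id=2 -> matches Aaron
  - ticket 5 (Memory leak): agent_id=6 -> matches Yara
So 1 of 5 rows is dropped.

SQL:
SELECT a.title, b.name AS agent
FROM tickets a
INNER JOIN agents b ON a.agent_id = b.id

Result:
title        | agent
-------------+------
Stale cache  | Sam  
Missing icon | Yara 
Broken link  | Aaron
Memory leak  | Yara 


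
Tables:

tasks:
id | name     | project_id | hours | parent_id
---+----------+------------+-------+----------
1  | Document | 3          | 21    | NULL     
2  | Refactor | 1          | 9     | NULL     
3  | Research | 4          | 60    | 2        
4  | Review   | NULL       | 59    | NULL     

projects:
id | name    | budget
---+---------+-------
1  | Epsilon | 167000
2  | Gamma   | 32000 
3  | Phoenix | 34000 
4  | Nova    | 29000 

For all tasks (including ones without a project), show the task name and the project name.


LEFT JOIN keeps every row from tasks (the left table); where project_id has no match in projects, the project columns become NULL. Walk through each task:
  - task 1 (Document): project_id=3 -> matches Phoenix
  - task 2 (Refactor): project_id=1 -> matches Epsilon
  - task 3 (Research): project_id=4 -> matches Nova
  - task 4 (Review): project_id=NULL, no match -> kept with NULL
All 4 rows appear; 1 has NULL project.

SQL:
SELECT a.name, b.name AS project
FROM tasks a
LEFT JOIN projects b ON a.project_id = b.id

Result:
name     | project
---------+--------
Document | Phoenix
Refactor | Epsilon
Research | Nova   
Review   | NULL   


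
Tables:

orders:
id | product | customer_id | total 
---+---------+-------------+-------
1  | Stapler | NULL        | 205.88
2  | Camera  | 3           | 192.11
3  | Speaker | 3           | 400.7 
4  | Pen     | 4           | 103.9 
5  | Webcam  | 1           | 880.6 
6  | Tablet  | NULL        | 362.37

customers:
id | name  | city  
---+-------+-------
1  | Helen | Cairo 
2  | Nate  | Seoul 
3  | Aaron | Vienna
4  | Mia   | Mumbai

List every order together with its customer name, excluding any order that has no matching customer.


INNER JOIN keeps only orders rows whose customer_id matches an id in customers. Walk through each order:
  - order 1 (Stapler): customer_id=NULL, no match -> dropped
  - order 2 (Camera): customer_id=3 -> matches Aaron
  - order 3 (Speaker): customer_id=3 -> matches Aaron
  - order 4 (Pen): customer_id=4 -> matches Mia
  - order 5 (Webcam): customer_id=1 -> matches Helen
  - order 6 (Tablet): customer_id=NULL, no match -> dropped
So 2 of 6 rows are dropped.

SQL:
SELECT a.product, b.name AS customer
FROM orders a
INNER JOIN customers b ON a.customer_id = b.id

Result:
product | customer
--------+---------
Camera  | Aaron   
Speaker | Aaron   
Pen     | Mia     
Webcam  | Helen   


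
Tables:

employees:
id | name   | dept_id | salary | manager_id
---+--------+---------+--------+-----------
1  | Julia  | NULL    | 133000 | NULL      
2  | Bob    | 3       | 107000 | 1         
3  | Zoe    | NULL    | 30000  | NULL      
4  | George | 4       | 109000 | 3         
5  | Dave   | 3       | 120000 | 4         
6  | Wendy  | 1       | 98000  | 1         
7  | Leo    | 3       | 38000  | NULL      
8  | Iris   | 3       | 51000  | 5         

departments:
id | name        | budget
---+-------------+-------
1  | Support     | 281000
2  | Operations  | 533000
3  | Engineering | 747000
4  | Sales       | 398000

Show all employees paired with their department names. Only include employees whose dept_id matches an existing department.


INNER JOIN keeps only employees rows whose dept_id matches an id in departments. Walk through each employee:
  - employee 1 (Julia): dept_id=NULL, no match -> dropped
  - employee 2 (Bob): dept_id=3 -> matches Engineering
  - employee 3 (Zoe): dept_id=NULL, no match -> dropped
  - employee 4 (George): dept_id=4 -> matches Sales
  - employee 5 (Dave): dept_id=3 -> matches Engineering
  - employee 6 (Wendy): dept_id=1 -> matches Support
  - employee 7 (Leo): dept_id=3 -> matches Engineering
  - employee 8 (Iris): dept_id=3 -> matches Engineering
So 2 of 8 rows are dropped.

SQL:
SELECT a.name, b.name AS department
FROM employees a
INNER JOIN departments b ON a.dept_id = b.id

Result:
name   | department 
-------+------------
Bob    | Engineering
George | Sales      
Dave   | Engineering
Wendy  | Support    
Leo    | Engineering
Iris   | Engineering


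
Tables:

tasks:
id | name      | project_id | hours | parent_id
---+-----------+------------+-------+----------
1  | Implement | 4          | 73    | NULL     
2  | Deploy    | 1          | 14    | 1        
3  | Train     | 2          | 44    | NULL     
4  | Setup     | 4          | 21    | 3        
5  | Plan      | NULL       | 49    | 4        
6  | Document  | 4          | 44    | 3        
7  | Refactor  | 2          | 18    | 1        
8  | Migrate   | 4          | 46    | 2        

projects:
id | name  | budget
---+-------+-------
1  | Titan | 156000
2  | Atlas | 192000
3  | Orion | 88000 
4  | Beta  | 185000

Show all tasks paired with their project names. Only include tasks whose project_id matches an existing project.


INNER JOIN keeps only tasks rows whose project_id matches an id in projects. Walk through each task:
  - task 1 (Implement): project_id=4 -> matches Beta
  - task 2 (Deploy): project_id=1 -> matches Titan
  - task 3 (Train): project_id=2 -> matches Atlas
  - task 4 (Setup): project_id=4 -> matches Beta
  - task 5 (Plan): project_id=NULL, no match -> dropped
  - task 6 (Document): project_id=4 -> matches Beta
  - task 7 (Refactor): project_id=2 -> matches Atlas
  - task 8 (Migrate): project_id=4 -> matches Beta
So 1 of 8 rows is dropped.

SQL:
SELECT a.name, b.name AS project
FROM tasks a
INNER JOIN projects b ON a.project_id = b.id

Result:
name      | project
----------+--------
Implement | Beta   
Deploy    | Titan  
Train     | Atlas  
Setup     | Beta   
Document  | Beta   
Refactor  | Atlas  
Migrate   | Beta   


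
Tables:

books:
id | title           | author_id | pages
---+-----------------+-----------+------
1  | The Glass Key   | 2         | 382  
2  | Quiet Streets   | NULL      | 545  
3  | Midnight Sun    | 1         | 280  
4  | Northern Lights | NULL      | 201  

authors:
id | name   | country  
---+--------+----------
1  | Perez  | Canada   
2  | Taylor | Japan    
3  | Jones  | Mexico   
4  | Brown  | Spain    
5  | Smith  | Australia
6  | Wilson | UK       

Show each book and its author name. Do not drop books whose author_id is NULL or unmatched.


LEFT JOIN keeps every row from books (the left table); where author_id has no match in authors, the author columns become NULL. Walk through each book:
  - book 1 (The Glass Key): author_id=2 -> matches Taylor
  - book 2 (Quiet Streets): author_id=NULL, no match -> kept with NULL
  - book 3 (Midnight Sun): author_id=1 -> matches Perez
  - book 4 (Northern Lights): author_id=NULL, no match -> kept with NULL
All 4 rows appear; 2 have NULL author.

SQL:
SELECT a.title, b.name AS author
FROM books a
LEFT JOIN authors b ON a.author_id = b.id

Result:
title           | author
----------------+-------
The Glass Key   | Taylor
Quiet Streets   | NULL  
Midnight Sun    | Perez 
Northern Lights | NULL  


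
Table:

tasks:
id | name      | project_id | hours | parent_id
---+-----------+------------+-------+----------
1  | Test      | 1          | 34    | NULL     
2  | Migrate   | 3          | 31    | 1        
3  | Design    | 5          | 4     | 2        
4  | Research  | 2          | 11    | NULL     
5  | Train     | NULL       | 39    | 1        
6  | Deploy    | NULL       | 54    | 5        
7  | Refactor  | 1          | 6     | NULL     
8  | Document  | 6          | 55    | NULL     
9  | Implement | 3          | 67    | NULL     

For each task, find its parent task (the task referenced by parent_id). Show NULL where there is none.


This is a self-join: tasks is joined to a second copy of itself, matching each row's parent_id to another row's id. Use LEFT JOIN so rows with parent_id=NULL are kept.
  - task 1 (Test): parent_id=NULL -> NULL
  - task 2 (Migrate): parent_id=1 -> Test
  - task 3 (Design): parent_id=2 -> Migrate
  - task 4 (Research): parent_id=NULL -> NULL
  - task 5 (Train): parent_id=1 -> Test
  - task 6 (Deploy): parent_id=5 -> Train
  - task 7 (Refactor): parent_id=NULL -> NULL
  - task 8 (Document): parent_id=NULL -> NULL
  - task 9 (Implement): parent_id=NULL -> NULL

SQL:
SELECT a.name AS item, b.name AS parent
FROM tasks a
LEFT JOIN tasks b ON a.parent_id = b.id

Result:
item      | parent 
----------+--------
Test      | NULL   
Migrate   | Test   
Design    | Migrate
Research  | NULL   
Train     | Test   
Deploy    | Train  
Refactor  | NULL   
Document  | NULL   
Implement | NULL   


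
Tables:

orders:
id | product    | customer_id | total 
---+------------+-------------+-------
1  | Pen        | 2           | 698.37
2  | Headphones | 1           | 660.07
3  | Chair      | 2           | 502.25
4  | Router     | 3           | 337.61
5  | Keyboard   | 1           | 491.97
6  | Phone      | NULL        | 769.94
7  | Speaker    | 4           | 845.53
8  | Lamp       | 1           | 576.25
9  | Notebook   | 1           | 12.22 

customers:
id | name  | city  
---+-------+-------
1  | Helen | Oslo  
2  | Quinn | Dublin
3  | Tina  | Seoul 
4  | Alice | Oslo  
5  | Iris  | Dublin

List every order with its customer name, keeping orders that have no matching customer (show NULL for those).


LEFT JOIN keeps every row from orders (the left table); where customer_id has no match in customers, the customer columns become NULL. Walk through each order:
  - order 1 (Pen): customer_id=2 -> matches Quinn
  - order 2 (Headphones): customer_id=1 -> matches Helen
  - order 3 (Chair): customer_id=2 -> matches Quinn
  - order 4 (Router): customer_id=3 -> matches Tina
  - order 5 (Keyboard): customer_id=1 -> matches Helen
  - order 6 (Phone): customer_id=NULL, no match -> kept with NULL
  - order 7 (Speaker): customer_id=4 -> matches Alice
  - order 8 (Lamp): customer_id=1 -> matches Helen
  - order 9 (Notebook): customer_id=1 -> matches Helen
All 9 rows appear; 1 has NULL customer.

SQL:
SELECT a.product, b.name AS customer
FROM orders a
LEFT JOIN customers b ON a.customer_id = b.id

Result:
product    | customer
-----------+---------
Pen        | Quinn   
Headphones | Helen   
Chair      | Quinn   
Router     | Tina    
Keyboard   | Helen   
Phone      | NULL    
Speaker    | Alice   
Lamp       | Helen   
Notebook   | Helen   


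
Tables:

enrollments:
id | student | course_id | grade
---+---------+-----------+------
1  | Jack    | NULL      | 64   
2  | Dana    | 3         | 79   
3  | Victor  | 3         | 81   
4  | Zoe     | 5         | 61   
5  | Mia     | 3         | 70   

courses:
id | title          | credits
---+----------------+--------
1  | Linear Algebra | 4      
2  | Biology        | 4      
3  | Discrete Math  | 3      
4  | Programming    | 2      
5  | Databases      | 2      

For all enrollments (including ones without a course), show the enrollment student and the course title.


LEFT JOIN keeps every row from enrollments (the left table); where course_id has no match in courses, the course columns become NULL. Walk through each enrollment:
  - enrollment 1 (Jack): course_id=NULL, no match -> kept with NULL
  - enrollment 2 (Dana): course_id=3 -> matches Discrete Math
  - enrollment 3 (Victor): course_id=3 -> matches Discrete Math
  - enrollment 4 (Zoe): course_id=5 -> matches Databases
  - enrollment 5 (Mia): course_id=3 -> matches Discrete Math
All 5 rows appear; 1 has NULL course.

SQL:
SELECT a.student, b.title AS course
FROM enrollments a
LEFT JOIN courses b ON a.course_id = b.id

Result:
student | course       
--------+--------------
Jack    | NULL         
Dana    | Discrete Math
Victor  | Discrete Math
Zoe     | Databases    
Mia     | Discrete Math


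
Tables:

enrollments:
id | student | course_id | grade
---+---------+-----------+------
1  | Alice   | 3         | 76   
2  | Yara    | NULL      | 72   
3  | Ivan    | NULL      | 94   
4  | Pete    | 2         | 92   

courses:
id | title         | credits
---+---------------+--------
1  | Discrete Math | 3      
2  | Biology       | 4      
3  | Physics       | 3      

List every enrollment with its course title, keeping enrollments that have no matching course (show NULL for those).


LEFT JOIN keeps every row from enrollments (the left table); where course_id has no match in courses, the course columns become NULL. Walk through each enrollment:
  - enrollment 1 (Alice): course_id=3 -> matches Physics
  - enrollment 2 (Yara): course_id=NULL, no match -> kept with NULL
  - enrollment 3 (Ivan): course_id=NULL, no match -> kept with NULL
  - enrollment 4 (Pete): course_id=2 -> matches Biology
All 4 rows appear; 2 have NULL course.

SQL:
SELECT a.student, b.title AS course
FROM enrollments a
LEFT JOIN courses b ON a.course_id = b.id

Result:
student | course 
--------+--------
Alice   | Physics
Yara    | NULL   
Ivan    | NULL   
Pete    | Biology


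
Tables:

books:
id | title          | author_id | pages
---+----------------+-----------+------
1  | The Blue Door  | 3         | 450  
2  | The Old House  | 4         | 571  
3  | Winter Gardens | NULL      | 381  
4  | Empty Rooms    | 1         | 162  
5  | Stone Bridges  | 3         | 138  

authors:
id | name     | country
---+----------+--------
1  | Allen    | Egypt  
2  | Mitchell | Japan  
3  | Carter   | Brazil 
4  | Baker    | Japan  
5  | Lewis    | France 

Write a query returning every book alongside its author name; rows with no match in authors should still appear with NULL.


LEFT JOIN keeps every row from books (the left table); where author_id has no match in authors, the author columns become NULL. Walk through each book:
  - book 1 (The Blue Door): author_id=3 -> matches Carter
  - book 2 (The Old House): author_id=4 -> matches Baker
  - book 3 (Winter Gardens): author_id=NULL, no match -> kept with NULL
  - book 4 (Empty Rooms): author_id=1 -> matches Allen
  - book 5 (Stone Bridges): author_id=3 -> matches Carter
All 5 rows appear; 1 has NULL author.

SQL:
SELECT a.title, b.name AS author
FROM books a
LEFT JOIN authors b ON a.author_id = b.id

Result:
title          | author
---------------+-------
The Blue Door  | Carter
The Old House  | Baker 
Winter Gardens | NULL  
Empty Rooms    | Allen 
Stone Bridges  | Carter


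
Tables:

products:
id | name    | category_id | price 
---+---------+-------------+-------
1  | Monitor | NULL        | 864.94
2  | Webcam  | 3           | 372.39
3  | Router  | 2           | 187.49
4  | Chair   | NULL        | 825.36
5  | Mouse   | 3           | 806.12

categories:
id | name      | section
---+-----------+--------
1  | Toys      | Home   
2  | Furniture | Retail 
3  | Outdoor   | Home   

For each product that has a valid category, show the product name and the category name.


INNER JOIN keeps only products rows whose category_id matches an id in categories. Walk through each product:
  - product 1 (Monitor): category_id=NULL, no match -> dropped
  - product 2 (Webcam): category_id=3 -> matches Outdoor
  - product 3 (Router): category_id=2 -> matches Furniture
  - product 4 (Chair): category_id=NULL, no match -> dropped
  - product 5 (Mouse): category_id=3 -> matches Outdoor
So 2 of 5 rows are dropped.

SQL:
SELECT a.name, b.name AS category
FROM products a
INNER JOIN categories b ON a.category_id = b.id

Result:
name   | category 
-------+----------
Webcam | Outdoor  
Router | Furniture
Mouse  | Outdoor  


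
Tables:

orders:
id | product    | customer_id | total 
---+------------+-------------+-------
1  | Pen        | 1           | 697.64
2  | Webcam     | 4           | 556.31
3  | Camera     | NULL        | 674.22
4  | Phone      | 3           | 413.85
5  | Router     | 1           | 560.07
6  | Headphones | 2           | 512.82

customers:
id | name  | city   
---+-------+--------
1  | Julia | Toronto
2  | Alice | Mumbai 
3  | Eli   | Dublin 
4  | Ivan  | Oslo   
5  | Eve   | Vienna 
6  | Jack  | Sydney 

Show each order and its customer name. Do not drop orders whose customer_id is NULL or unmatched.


LEFT JOIN keeps every row from orders (the left table); where customer_id has no match in customers, the customer columns become NULL. Walk through each order:
  - order 1 (Pen): customer_id=1 -> matches Julia
  - order 2 (Webcam): customer_id=4 -> matches Ivan
  - order 3 (Camera): customer_id=NULL, no match -> kept with NULL
  - order 4 (Phone): customer_id=3 -> matches Eli
  - order 5 (Router): customer_id=1 -> matches Julia
  - order 6 (Headphones): customer_id=2 -> matches Alice
All 6 rows appear; 1 has NULL customer.

SQL:
SELECT a.product, b.name AS customer
FROM orders a
LEFT JOIN customers b ON a.customer_id = b.id

Result:
product    | customer
-----------+---------
Pen        | Julia   
Webcam     | Ivan    
Camera     | NULL    
Phone      | Eli     
Router     | Julia   
Headphones | Alice   


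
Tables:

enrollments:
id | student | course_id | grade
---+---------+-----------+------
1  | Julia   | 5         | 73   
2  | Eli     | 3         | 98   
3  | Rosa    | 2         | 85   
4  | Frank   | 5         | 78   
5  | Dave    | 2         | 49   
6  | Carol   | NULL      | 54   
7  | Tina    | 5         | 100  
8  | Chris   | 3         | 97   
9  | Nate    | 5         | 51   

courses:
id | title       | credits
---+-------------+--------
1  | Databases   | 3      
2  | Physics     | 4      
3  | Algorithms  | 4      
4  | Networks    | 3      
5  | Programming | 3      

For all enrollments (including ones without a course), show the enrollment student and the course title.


LEFT JOIN keeps every row from enrollments (the left table); where course_id has no match in courses, the course columns become NULL. Walk through each enrollment:
  - enrollment 1 (Julia): course_id=5 -> matches Programming
  - enrollment 2 (Eli): course_id=3 -> matches Algorithms
  - enrollment 3 (Rosa): course_id=2 -> matches Physics
  - enrollment 4 (Frank): course_id=5 -> matches Programming
  - enrollment 5 (Dave): course_id=2 -> matches Physics
  - enrollment 6 (Carol): course_id=NULL, no match -> kept with NULL
  - enrollment 7 (Tina): course_id=5 -> matches Programming
  - enrollment 8 (Chris): course_id=3 -> matches Algorithms
  - enrollment 9 (Nate): course_id=5 -> matches Programming
All 9 rows appear; 1 has NULL course.

SQL:
SELECT a.student, b.title AS course
FROM enrollments a
LEFT JOIN courses b ON a.course_id = b.id

Result:
student | course     
--------+------------
Julia   | Programming
Eli     | Algorithms 
Rosa    | Physics    
Frank   | Programming
Dave    | Physics    
Carol   | NULL       
Tina    | Programming
Chris   | Algorithms 
Nate    | Programming


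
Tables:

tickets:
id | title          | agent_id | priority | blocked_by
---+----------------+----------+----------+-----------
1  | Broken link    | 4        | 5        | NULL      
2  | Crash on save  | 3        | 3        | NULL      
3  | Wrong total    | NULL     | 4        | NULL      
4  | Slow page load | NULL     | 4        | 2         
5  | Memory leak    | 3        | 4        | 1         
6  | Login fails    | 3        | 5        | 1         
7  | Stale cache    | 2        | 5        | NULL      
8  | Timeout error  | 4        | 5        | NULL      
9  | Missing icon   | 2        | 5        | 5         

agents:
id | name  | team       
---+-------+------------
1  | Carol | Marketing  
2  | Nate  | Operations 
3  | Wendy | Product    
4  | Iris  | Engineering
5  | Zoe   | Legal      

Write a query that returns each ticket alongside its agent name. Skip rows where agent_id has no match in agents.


INNER JOIN keeps only tickets rows whose agent_id matches an id in agents. Walk through each ticket:
  - ticket 1 (Broken link): agent_id=4 -> matches Iris
  - ticket 2 (Crash on save): agent_id=3 -> matches Wendy
  - ticket 3 (Wrong total): agent_id=NULL, no match -> dropped
  - ticket 4 (Slow page load): agent_id=NULL, no match -> dropped
  - ticket 5 (Memory leak): agent_id=3 -> matches Wendy
  - ticket 6 (Login fails): agent_id=3 -> matches Wendy
  - ticket 7 (Stale cache): agent_id=2 -> matches Nate
  - ticket 8 (Timeout error): agent_id=4 -> matches Iris
  - ticket 9 (Missing icon): agent_id=2 -> matches Nate
So 2 of 9 rows are dropped.

SQL:
SELECT a.title, b.name AS agent
FROM tickets a
INNER JOIN agents b ON a.agent_id = b.id

Result:
title         | agent
--------------+------
Broken link   | Iris 
Crash on save | Wendy
Memory leak   | Wendy
Login fails   | Wendy
Stale cache   | Nate 
Timeout error | Iris 
Missing icon  | Nate 


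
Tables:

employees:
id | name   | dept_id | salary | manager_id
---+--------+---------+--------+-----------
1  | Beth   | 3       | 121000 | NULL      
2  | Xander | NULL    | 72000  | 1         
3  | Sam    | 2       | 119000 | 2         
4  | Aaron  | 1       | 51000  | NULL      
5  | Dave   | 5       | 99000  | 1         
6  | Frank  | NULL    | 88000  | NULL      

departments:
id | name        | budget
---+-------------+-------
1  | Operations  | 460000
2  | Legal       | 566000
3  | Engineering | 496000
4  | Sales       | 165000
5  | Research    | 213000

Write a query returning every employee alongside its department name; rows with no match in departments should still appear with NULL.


LEFT JOIN keeps every row from employees (the left table); where dept_id has no match in departments, the department columns become NULL. Walk through each employee:
  - employee 1 (Beth): dept_id=3 -> matches Engineering
  - employee 2 (Xander): dept_id=NULL, no match -> kept with NULL
  - employee 3 (Sam): dept_id=2 -> matches Legal
  - employee 4 (Aaron): dept_id=1 -> matches Operations
  - employee 5 (Dave): dept_id=5 -> matches Research
  - employee 6 (Frank): dept_id=NULL, no match -> kept with NULL
All 6 rows appear; 2 have NULL department.

SQL:
SELECT a.name, b.name AS department
FROM employees a
LEFT JOIN departments b ON a.dept_id = b.id

Result:
name   | department 
-------+------------
Beth   | Engineering
Xander | NULL       
Sam    | Legal      
Aaron  | Operations 
Dave   | Research   
Frank  | NULL       


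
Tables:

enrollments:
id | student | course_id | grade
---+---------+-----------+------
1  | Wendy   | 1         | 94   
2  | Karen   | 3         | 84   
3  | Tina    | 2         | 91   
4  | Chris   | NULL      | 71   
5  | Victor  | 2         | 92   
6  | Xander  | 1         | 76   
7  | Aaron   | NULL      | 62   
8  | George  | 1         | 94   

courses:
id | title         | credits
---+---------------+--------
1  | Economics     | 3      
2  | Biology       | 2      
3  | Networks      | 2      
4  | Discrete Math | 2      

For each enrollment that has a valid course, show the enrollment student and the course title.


INNER JOIN keeps only enrollments rows whose course_id matches an id in courses. Walk through each enrollment:
  - enrollment 1 (Wendy): course_id=1 -> matches Economics
  - enrollment 2 (Karen): course_id=3 -> matches Networks
  - enrollment 3 (Tina): course_id=2 -> matches Biology
  - enrollment 4 (Chris): course_id=NULL, no match -> dropped
  - enrollment 5 (Victor): course_id=2 -> matches Biology
  - enrollment 6 (Xander): course_id=1 -> matches Economics
  - enrollment 7 (Aaron): course_id=NULL, no match -> dropped
  - enrollment 8 (George): course_id=1 -> matches Economics
So 2 of 8 rows are dropped.

SQL:
SELECT a.student, b.title AS course
FROM enrollments a
INNER JOIN courses b ON a.course_id = b.id

Result:
student | course   
--------+----------
Wendy   | Economics
Karen   | Networks 
Tina    | Biology  
Victor  | Biology  
Xander  | Economics
George  | Economics


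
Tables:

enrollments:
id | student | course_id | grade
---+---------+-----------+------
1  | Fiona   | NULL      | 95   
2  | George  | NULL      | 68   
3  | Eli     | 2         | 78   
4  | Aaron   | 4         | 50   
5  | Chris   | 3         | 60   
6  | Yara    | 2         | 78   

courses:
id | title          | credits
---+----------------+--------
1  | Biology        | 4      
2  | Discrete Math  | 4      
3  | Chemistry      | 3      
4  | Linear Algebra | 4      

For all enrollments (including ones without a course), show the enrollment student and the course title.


LEFT JOIN keeps every row from enrollments (the left table); where course_id has no match in courses, the course columns become NULL. Walk through each enrollment:
  - enrollment 1 (Fiona): course_id=NULL, no match -> kept with NULL
  - enrollment 2 (George): course_id=NULL, no match -> kept with NULL
  - enrollment 3 (Eli): course_id=2 -> matches Discrete Math
  - enrollment 4 (Aaron): course_id=4 -> matches Linear Algebra
  - enrollment 5 (Chris): course_id=3 -> matches Chemistry
  - enrollment 6 (Yara): course_id=2 -> matches Discrete Math
All 6 rows appear; 2 have NULL course.

SQL:
SELECT a.student, b.title AS course
FROM enrollments a
LEFT JOIN courses b ON a.course_id = b.id

Result:
student | course        
--------+---------------
Fiona   | NULL          
George  | NULL          
Eli     | Discrete Math 
Aaron   | Linear Algebra
Chris   | Chemistry     
Yara    | Discrete Math 


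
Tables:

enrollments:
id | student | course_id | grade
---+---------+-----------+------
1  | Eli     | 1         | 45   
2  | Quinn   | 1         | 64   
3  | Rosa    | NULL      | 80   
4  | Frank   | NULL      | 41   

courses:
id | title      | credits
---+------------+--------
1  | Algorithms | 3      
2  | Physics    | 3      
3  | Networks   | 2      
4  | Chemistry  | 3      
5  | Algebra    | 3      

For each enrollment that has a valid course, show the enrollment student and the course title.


INNER JOIN keeps only enrollments rows whose course_id matches an id in courses. Walk through each enrollment:
  - enrollment 1 (Eli): course_id=1 -> matches Algorithms
  - enrollment 2 (Quinn): course_id=1 -> matches Algorithms
  - enrollment 3 (Rosa): course_id=NULL, no match -> dropped
  - enrollment 4 (Frank): course_id=NULL, no match -> dropped
So 2 of 4 rows are dropped.

SQL:
SELECT a.student, b.title AS course
FROM enrollments a
INNER JOIN courses b ON a.course_id = b.id

Result:
student | course    
--------+-----------
Eli     | Algorithms
Quinn   | Algorithms


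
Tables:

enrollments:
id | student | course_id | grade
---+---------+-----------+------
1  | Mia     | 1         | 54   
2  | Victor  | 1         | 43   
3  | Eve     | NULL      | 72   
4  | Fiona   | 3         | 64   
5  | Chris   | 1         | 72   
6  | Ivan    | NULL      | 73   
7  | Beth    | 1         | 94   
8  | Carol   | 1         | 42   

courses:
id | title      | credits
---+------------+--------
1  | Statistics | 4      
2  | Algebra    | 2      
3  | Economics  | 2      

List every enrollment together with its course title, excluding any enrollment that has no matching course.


INNER JOIN keeps only enrollments rows whose course_id matches an id in courses. Walk through each enrollment:
  - enrollment 1 (Mia): course_id=1 -> matches Statistics
  - enrollment 2 (Victor): course_id=1 -> matches Statistics
  - enrollment 3 (Eve): course_id=NULL, no match -> dropped
  - enrollment 4 (Fiona): course_id=3 -> matches Economics
  - enrollment 5 (Chris): course_id=1 -> matches Statistics
  - enrollment 6 (Ivan): course_id=NULL, no match -> dropped
  - enrollment 7 (Beth): course_id=1 -> matches Statistics
  - enrollment 8 (Carol): course_id=1 -> matches Statistics
So 2 of 8 rows are dropped.

SQL:
SELECT a.student, b.title AS course
FROM enrollments a
INNER JOIN courses b ON a.course_id = b.id

Result:
student | course    
--------+-----------
Mia     | Statistics
Victor  | Statistics
Fiona   | Economics 
Chris   | Statistics
Beth    | Statistics
Carol   | Statistics


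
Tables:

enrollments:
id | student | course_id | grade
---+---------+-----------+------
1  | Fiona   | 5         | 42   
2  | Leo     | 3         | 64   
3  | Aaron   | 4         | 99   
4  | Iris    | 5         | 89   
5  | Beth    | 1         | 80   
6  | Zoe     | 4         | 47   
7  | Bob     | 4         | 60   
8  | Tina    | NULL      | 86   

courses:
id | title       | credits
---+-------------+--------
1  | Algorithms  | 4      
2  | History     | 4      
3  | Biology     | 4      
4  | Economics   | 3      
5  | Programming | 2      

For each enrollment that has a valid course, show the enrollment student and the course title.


INNER JOIN keeps only enrollments rows whose course_id matches an id in courses. Walk through each enrollment:
  - enrollment 1 (Fiona): course_id=5 -> matches Programming
  - enrollment 2 (Leo): course_id=3 -> matches Biology
  - enrollment 3 (Aaron): course_id=4 -> matches Economics
  - enrollment 4 (Iris): course_id=5 -> matches Programming
  - enrollment 5 (Beth): course_id=1 -> matches Algorithms
  - enrollment 6 (Zoe): course_id=4 -> matches Economics
  - enrollment 7 (Bob): course_id=4 -> matches Economics
  - enrollment 8 (Tina): course_id=NULL, no match -> dropped
So 1 of 8 rows is dropped.

SQL:
SELECT a.student, b.title AS course
FROM enrollments a
INNER JOIN courses b ON a.course_id = b.id

Result:
student | course     
--------+------------
Fiona   | Programming
Leo     | Biology    
Aaron   | Economics  
Iris    | Programming
Beth    | Algorithms 
Zoe     | Economics  
Bob     | Economics  


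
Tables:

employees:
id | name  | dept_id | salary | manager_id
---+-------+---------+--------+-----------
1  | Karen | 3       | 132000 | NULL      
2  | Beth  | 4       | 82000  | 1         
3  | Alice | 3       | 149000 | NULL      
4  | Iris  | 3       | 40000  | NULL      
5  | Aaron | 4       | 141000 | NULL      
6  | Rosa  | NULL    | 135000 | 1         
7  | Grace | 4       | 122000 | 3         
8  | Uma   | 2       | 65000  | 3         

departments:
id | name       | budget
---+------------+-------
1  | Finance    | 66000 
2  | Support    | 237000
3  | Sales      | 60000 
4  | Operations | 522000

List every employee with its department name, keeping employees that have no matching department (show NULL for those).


LEFT JOIN keeps every row from employees (the left table); where dept_id has no match in departments, the department columns become NULL. Walk through each employee:
  - employee 1 (Karen): dept_id=3 -> matches Sales
  - employee 2 (Beth): dept_id=4 -> matches Operations
  - employee 3 (Alice): dept_id=3 -> matches Sales
  - employee 4 (Iris): dept_id=3 -> matches Sales
  - employee 5 (Aaron): dept_id=4 -> matches Operations
  - employee 6 (Rosa): dept_id=NULL, no match -> kept with NULL
  - employee 7 (Grace): dept_id=4 -> matches Operations
  - employee 8 (Uma): dept_id=2 -> matches Support
All 8 rows appear; 1 has NULL department.

SQL:
SELECT a.name, b.name AS department
FROM employees a
LEFT JOIN departments b ON a.dept_id = b.id

Result:
name  | department
------+-----------
Karen | Sales     
Beth  | Operations
Alice | Sales     
Iris  | Sales     
Aaron | Operations
Rosa  | NULL      
Grace | Operations
Uma   | Support   


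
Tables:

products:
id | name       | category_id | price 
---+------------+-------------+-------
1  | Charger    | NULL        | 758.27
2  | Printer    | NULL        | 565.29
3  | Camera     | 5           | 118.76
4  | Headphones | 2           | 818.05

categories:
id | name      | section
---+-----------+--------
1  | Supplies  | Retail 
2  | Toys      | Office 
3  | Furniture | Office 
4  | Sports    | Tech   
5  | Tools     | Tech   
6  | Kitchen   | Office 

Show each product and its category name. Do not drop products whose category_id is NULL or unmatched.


LEFT JOIN keeps every row from products (the left table); where category_id has no match in categories, the category columns become NULL. Walk through each product:
  - product 1 (Charger): category_id=NULL, no match -> kept with NULL
  - product 2 (Printer): category_id=NULL, no match -> kept with NULL
  - product 3 (Camera): category_id=5 -> matches Tools
  - product 4 (Headphones): category_id=2 -> matches Toys
All 4 rows appear; 2 have NULL category.

SQL:
SELECT a.name, b.name AS category
FROM products a
LEFT JOIN categories b ON a.category_id = b.id

Result:
name       | category
-----------+---------
Charger    | NULL    
Printer    | NULL    
Camera     | Tools   
Headphones | Toys    


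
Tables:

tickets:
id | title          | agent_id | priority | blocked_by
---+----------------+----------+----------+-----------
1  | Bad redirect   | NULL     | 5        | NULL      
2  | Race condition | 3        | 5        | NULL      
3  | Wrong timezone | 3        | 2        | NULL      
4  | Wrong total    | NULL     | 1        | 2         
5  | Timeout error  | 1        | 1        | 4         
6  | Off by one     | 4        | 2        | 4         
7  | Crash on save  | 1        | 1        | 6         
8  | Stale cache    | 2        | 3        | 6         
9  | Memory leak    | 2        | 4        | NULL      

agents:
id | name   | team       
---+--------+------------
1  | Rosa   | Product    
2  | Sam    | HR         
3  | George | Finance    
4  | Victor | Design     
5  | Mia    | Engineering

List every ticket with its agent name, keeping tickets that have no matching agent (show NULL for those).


LEFT JOIN keeps every row from tickets (the left table); where agent_id has no match in agents, the agent columns become NULL. Walk through each ticket:
  - ticket 1 (Bad redirect): agent_id=NULL, no match -> kept with NULL
  - ticket 2 (Race condition): agent_id=3 -> matches George
  - ticket 3 (Wrong timezone): agent_id=3 -> matches George
  - ticket 4 (Wrong total): agent_id=NULL, no match -> kept with NULL
  - ticket 5 (Timeout error): agent_id=1 -> matches Rosa
  - ticket 6 (Off by one): agent_id=4 -> matches Victor
  - ticket 7 (Crash on save): agent_id=1 -> matches Rosa
  - ticket 8 (Stale cache): agent_id=2 -> matches Sam
  - ticket 9 (Memory leak): agent_id=2 -> matches Sam
All 9 rows appear; 2 have NULL agent.

SQL:
SELECT a.title, b.name AS agent
FROM tickets a
LEFT JOIN agents b ON a.agent_id = b.id

Result:
title          | agent 
---------------+-------
Bad redirect   | NULL  
Race condition | George
Wrong timezone | George
Wrong total    | NULL  
Timeout error  | Rosa  
Off by one     | Victor
Crash on save  | Rosa  
Stale cache    | Sam   
Memory leak    | Sam   
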